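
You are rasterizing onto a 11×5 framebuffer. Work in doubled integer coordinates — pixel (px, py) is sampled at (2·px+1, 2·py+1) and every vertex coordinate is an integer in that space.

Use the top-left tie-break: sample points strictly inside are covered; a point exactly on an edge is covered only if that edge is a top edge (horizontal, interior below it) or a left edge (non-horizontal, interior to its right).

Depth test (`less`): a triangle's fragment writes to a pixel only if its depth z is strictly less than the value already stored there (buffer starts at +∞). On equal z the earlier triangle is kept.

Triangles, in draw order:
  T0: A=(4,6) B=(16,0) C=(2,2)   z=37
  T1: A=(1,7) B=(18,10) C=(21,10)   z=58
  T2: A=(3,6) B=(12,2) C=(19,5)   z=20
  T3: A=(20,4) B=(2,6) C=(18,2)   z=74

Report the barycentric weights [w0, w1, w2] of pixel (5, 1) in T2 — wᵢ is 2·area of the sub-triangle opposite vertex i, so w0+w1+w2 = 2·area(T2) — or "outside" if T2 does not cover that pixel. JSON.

T0:
  2·area = 60  (B↔C swapped to make it positive)
  edge (4, 6)→(2, 2): d=(-2,-4) top-left  bias=+0
  edge (2, 2)→(16, 0): d=(14,-2) top-left  bias=+0
  edge (16, 0)→(4, 6): d=(-12,6) right/bottom  bias=-1
    (4,0)@(9, 1): e=[30,0,30] → X  [on edge]
    (5,0)@(11, 1): e=[38,4,18] → X
    (6,0)@(13, 1): e=[46,8,6] → X
    (7,0)@(15, 1): e=[54,12,-6] → .
    (1,1)@(3, 3): e=[2,16,42] → X
    (2,1)@(5, 3): e=[10,20,30] → X
    (3,1)@(7, 3): e=[18,24,18] → X
    (5,1)@(11, 3): e=[34,32,-6] → .
    (6,1)@(13, 3): e=[42,36,-18] → .
    (1,2)@(3, 5): e=[-2,44,18] → .
    (2,2)@(5, 5): e=[6,48,6] → X
    (3,2)@(7, 5): e=[14,52,-6] → .
  covered (8 px):
    . . . . X X X . . . .
    . X X X X . . . . . .
    . . X . . . . . . . .
    . . . . . . . . . . .
    . . . . . . . . . . .
T1:
  2·area = 9  (B↔C swapped to make it positive)
  edge (1, 7)→(21, 10): d=(20,3) right/bottom  bias=-1
  edge (21, 10)→(18, 10): d=(-3,0) right/bottom  bias=-1
  edge (18, 10)→(1, 7): d=(-17,-3) top-left  bias=+0
    (0,3)@(1, 7): e=[0,9,0] → .  [on edge]
    (6,4)@(13, 9): e=[4,3,2] → X
    (7,4)@(15, 9): e=[-2,3,8] → .
  covered (1 px):
    . . . . . . . . . . .
    . . . . . . . . . . .
    . . . . . . . . . . .
    . . . . . . . . . . .
    . . . . . . X . . . .
T2:
  2·area = 55
  edge (3, 6)→(12, 2): d=(9,-4) top-left  bias=+0
  edge (12, 2)→(19, 5): d=(7,3) right/bottom  bias=-1
  edge (19, 5)→(3, 6): d=(-16,1) right/bottom  bias=-1
    (5,1)@(11, 3): e=[5,10,40] → X
    (6,1)@(13, 3): e=[13,4,38] → X
    (7,1)@(15, 3): e=[21,-2,36] → .
    (3,2)@(7, 5): e=[7,36,12] → X
    (4,2)@(9, 5): e=[15,30,10] → X
    (7,2)@(15, 5): e=[39,12,4] → X
    (8,2)@(17, 5): e=[47,6,2] → X
    (9,2)@(19, 5): e=[55,0,0] → .  [on edge]
    (3,3)@(7, 7): e=[25,50,-20] → .
    (4,3)@(9, 7): e=[33,44,-22] → .
    (5,3)@(11, 7): e=[41,38,-24] → .
    (6,3)@(13, 7): e=[49,32,-26] → .
  covered (8 px):
    . . . . . . . . . . .
    . . . . . X X . . . .
    . . . X X X X X X . .
    . . . . . . . . . . .
    . . . . . . . . . . .
T3:
  2·area = 40
  edge (20, 4)→(2, 6): d=(-18,2) right/bottom  bias=-1
  edge (2, 6)→(18, 2): d=(16,-4) top-left  bias=+0
  edge (18, 2)→(20, 4): d=(2,2) right/bottom  bias=-1
    (8,0)@(17, 1): e=[60,-20,0] → .  [on edge]
    (7,1)@(15, 3): e=[28,4,8] → X
    (8,1)@(17, 3): e=[24,12,4] → X
    (9,1)@(19, 3): e=[20,20,0] → .  [on edge]
    (3,2)@(7, 5): e=[8,4,28] → X
    (4,2)@(9, 5): e=[4,12,24] → X
    (5,2)@(11, 5): e=[0,20,20] → .  [on edge]
    (7,2)@(15, 5): e=[-8,36,12] → .
    (8,2)@(17, 5): e=[-12,44,8] → .
    (10,2)@(21, 5): e=[-20,60,0] → .  [on edge]
    (3,3)@(7, 7): e=[-28,36,32] → .
    (4,3)@(9, 7): e=[-32,44,28] → .
  covered (4 px):
    . . . . . . . . . . .
    . . . . . . . X X . .
    . . . X X . . . . . .
    . . . . . . . . . . .
    . . . . . . . . . . .

Final: [10,40,5]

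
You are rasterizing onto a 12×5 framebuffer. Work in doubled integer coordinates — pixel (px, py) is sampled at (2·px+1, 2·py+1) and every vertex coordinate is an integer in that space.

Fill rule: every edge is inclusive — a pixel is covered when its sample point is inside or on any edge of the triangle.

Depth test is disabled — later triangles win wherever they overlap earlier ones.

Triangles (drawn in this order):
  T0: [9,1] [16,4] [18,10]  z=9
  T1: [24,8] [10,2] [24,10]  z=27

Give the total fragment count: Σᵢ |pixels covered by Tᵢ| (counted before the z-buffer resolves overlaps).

T0:
  2·area = 36
  edge (9, 1)→(16, 4): d=(7,3) inclusive
  edge (16, 4)→(18, 10): d=(2,6) inclusive
  edge (18, 10)→(9, 1): d=(-9,-9) inclusive
    (4,0)@(9, 1): e=[0,36,0] → X  [on edge]
    (5,0)@(11, 1): e=[-6,24,18] → .
    (7,0)@(15, 1): e=[-18,0,54] → .  [on edge]
    (4,1)@(9, 3): e=[14,40,-18] → .
    (5,1)@(11, 3): e=[8,28,0] → X  [on edge]
    (6,1)@(13, 3): e=[2,16,18] → X
    (7,1)@(15, 3): e=[-4,4,36] → .
    (5,2)@(11, 5): e=[22,32,-18] → .
    (6,2)@(13, 5): e=[16,20,0] → X  [on edge]
    (7,2)@(15, 5): e=[10,8,18] → X
    (8,2)@(17, 5): e=[4,-4,36] → .
    (6,3)@(13, 7): e=[30,24,-18] → .
    (7,3)@(15, 7): e=[24,12,0] → X  [on edge]
    (8,3)@(17, 7): e=[18,0,18] → X  [on edge]
    (11,3)@(23, 7): e=[0,-36,72] → .  [on edge]
    (8,4)@(17, 9): e=[32,4,0] → X  [on edge]
  covered (8 px):
    . . . . X . . . . . . .
    . . . . . X X . . . . .
    . . . . . . X X . . . .
    . . . . . . . X X . . .
    . . . . . . . . X . . .
T1:
  2·area = 28  (B↔C swapped to make it positive)
  edge (24, 8)→(24, 10): d=(0,2) inclusive
  edge (24, 10)→(10, 2): d=(-14,-8) inclusive
  edge (10, 2)→(24, 8): d=(14,6) inclusive
    (8,2)@(17, 5): e=[14,14,0] → X  [on edge]
    (9,2)@(19, 5): e=[10,30,-12] → .
    (8,3)@(17, 7): e=[14,-14,28] → .
    (9,3)@(19, 7): e=[10,2,16] → X
    (10,3)@(21, 7): e=[6,18,4] → X
    (11,3)@(23, 7): e=[2,34,-8] → .
    (9,4)@(19, 9): e=[10,-26,44] → .
    (10,4)@(21, 9): e=[6,-10,32] → .
    (11,4)@(23, 9): e=[2,6,20] → X
  covered (4 px):
    . . . . . . . . . . . .
    . . . . . . . . . . . .
    . . . . . . . . X . . .
    . . . . . . . . . X X .
    . . . . . . . . . . . X

Answer: 12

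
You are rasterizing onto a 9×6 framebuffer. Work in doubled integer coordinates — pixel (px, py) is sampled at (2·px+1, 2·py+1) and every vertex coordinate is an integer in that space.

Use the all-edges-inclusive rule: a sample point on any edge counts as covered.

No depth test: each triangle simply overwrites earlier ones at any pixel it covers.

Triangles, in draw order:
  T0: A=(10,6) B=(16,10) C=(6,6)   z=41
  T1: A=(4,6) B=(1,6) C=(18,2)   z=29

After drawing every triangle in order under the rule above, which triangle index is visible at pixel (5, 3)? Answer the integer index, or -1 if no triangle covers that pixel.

T0:
  2·area = 16
  edge (10, 6)→(16, 10): d=(6,4) inclusive
  edge (16, 10)→(6, 6): d=(-10,-4) inclusive
  edge (6, 6)→(10, 6): d=(4,0) inclusive
    (4,3)@(9, 7): e=[10,2,4] → #
    (5,3)@(11, 7): e=[2,10,4] → #
    (6,3)@(13, 7): e=[-6,18,4] → ·
    (4,4)@(9, 9): e=[22,-18,12] → ·
    (5,4)@(11, 9): e=[14,-10,12] → ·
  covered (2 px):
    · · · · · · · · ·
    · · · · · · · · ·
    · · · · · · · · ·
    · · · · # # · · ·
    · · · · · · · · ·
    · · · · · · · · ·
T1:
  2·area = 12
  edge (4, 6)→(1, 6): d=(-3,0) inclusive
  edge (1, 6)→(18, 2): d=(17,-4) inclusive
  edge (18, 2)→(4, 6): d=(-14,4) inclusive
    (3,2)@(7, 5): e=[3,7,2] → #
    (4,2)@(9, 5): e=[3,15,-6] → ·
    (3,3)@(7, 7): e=[-3,41,-26] → ·
  covered (1 px):
    · · · · · · · · ·
    · · · · · · · · ·
    · · · # · · · · ·
    · · · · · · · · ·
    · · · · · · · · ·
    · · · · · · · · ·

Z-buffer (winner per pixel, '.' = empty):
  . . . . . . . . .
  . . . . . . . . .
  . . . 1 . . . . .
  . . . . 0 0 . . .
  . . . . . . . . .
  . . . . . . . . .

Result: 0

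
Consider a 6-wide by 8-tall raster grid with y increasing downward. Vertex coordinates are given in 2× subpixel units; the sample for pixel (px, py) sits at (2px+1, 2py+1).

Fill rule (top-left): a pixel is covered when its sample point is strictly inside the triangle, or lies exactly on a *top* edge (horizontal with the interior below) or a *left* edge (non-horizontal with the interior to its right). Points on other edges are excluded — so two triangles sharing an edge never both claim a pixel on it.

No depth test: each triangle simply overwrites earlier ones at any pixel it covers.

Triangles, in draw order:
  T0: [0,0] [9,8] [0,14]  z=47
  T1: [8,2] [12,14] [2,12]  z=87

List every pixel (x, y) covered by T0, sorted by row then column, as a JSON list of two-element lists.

T0:
  2·area = 126
  edge (0, 0)→(9, 8): d=(9,8) right/bottom  bias=-1
  edge (9, 8)→(0, 14): d=(-9,6) right/bottom  bias=-1
  edge (0, 14)→(0, 0): d=(0,-14) top-left  bias=+0
    (0,0)@(1, 1): e=[1,111,14] → X
    (1,0)@(3, 1): e=[-15,99,42] → .
    (0,1)@(1, 3): e=[19,93,14] → X
    (1,1)@(3, 3): e=[3,81,42] → X
    (2,1)@(5, 3): e=[-13,69,70] → .
    (0,2)@(1, 5): e=[37,75,14] → X
    (2,2)@(5, 5): e=[5,51,70] → X
    (3,2)@(7, 5): e=[-11,39,98] → .
    (0,3)@(1, 7): e=[55,57,14] → X
    (3,3)@(7, 7): e=[7,21,98] → X
    (4,3)@(9, 7): e=[-9,9,126] → .
    (0,4)@(1, 9): e=[73,39,14] → X
  covered (17 px):
    X . . . . .
    X X . . . .
    X X X . . .
    X X X X . .
    X X X X . .
    X X . . . .
    X . . . . .
    . . . . . .
T1:
  2·area = 112
  edge (8, 2)→(12, 14): d=(4,12) right/bottom  bias=-1
  edge (12, 14)→(2, 12): d=(-10,-2) top-left  bias=+0
  edge (2, 12)→(8, 2): d=(6,-10) top-left  bias=+0
    (3,2)@(7, 5): e=[24,80,8] → X
    (4,2)@(9, 5): e=[0,84,28] → .  [on edge]
    (2,3)@(5, 7): e=[56,56,0] → X  [on edge]
    (4,3)@(9, 7): e=[8,64,40] → X
    (5,3)@(11, 7): e=[-16,68,60] → .
    (2,4)@(5, 9): e=[64,36,12] → X
    (5,4)@(11, 9): e=[-8,48,72] → .
    (1,5)@(3, 11): e=[96,12,4] → X
    (5,5)@(11, 11): e=[0,28,84] → .  [on edge]
    (1,6)@(3, 13): e=[104,-8,16] → .
    (2,6)@(5, 13): e=[80,-4,36] → .
    (3,6)@(7, 13): e=[56,0,56] → X  [on edge]
  covered (14 px):
    . . . . . .
    . . . . . .
    . . . X . .
    . . X X X .
    . . X X X .
    . X X X X .
    . . . X X X
    . . . . . .

Answer: [[0,0],[0,1],[1,1],[0,2],[1,2],[2,2],[0,3],[1,3],[2,3],[3,3],[0,4],[1,4],[2,4],[3,4],[0,5],[1,5],[0,6]]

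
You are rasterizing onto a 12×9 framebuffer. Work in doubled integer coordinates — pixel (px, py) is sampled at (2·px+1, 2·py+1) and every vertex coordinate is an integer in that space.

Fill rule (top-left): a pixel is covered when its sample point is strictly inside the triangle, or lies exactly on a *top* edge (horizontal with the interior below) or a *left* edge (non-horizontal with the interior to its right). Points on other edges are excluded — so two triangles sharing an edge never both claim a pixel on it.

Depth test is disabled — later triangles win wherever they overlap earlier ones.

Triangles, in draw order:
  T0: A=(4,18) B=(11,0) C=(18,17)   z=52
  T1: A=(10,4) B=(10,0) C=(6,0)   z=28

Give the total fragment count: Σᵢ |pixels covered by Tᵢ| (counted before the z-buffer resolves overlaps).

T0:
  2·area = 245
  edge (4, 18)→(11, 0): d=(7,-18) top-left  bias=+0
  edge (11, 0)→(18, 17): d=(7,17) right/bottom  bias=-1
  edge (18, 17)→(4, 18): d=(-14,1) right/bottom  bias=-1
    (5,0)@(11, 1): e=[7,7,231] → X
    (6,0)@(13, 1): e=[43,-27,229] → .
    (5,1)@(11, 3): e=[21,21,203] → X
    (6,1)@(13, 3): e=[57,-13,201] → .
    (5,2)@(11, 5): e=[35,35,175] → X
    (6,2)@(13, 5): e=[71,1,173] → X
    (7,2)@(15, 5): e=[107,-33,171] → .
    (4,3)@(9, 7): e=[13,83,149] → X
    (7,3)@(15, 7): e=[121,-19,143] → .
    (4,4)@(9, 9): e=[27,97,121] → X
    (7,4)@(15, 9): e=[135,-5,115] → .
    (3,5)@(7, 11): e=[5,145,95] → X
  covered (33 px):
    . . . . . X . . . . . .
    . . . . . X . . . . . .
    . . . . . X X . . . . .
    . . . . X X X . . . . .
    . . . . X X X . . . . .
    . . . X X X X X . . . .
    . . . X X X X X . . . .
    . . . X X X X X X . . .
    . . X X X X X X X . . .
T1:
  2·area = 16  (B↔C swapped to make it positive)
  edge (10, 4)→(6, 0): d=(-4,-4) top-left  bias=+0
  edge (6, 0)→(10, 0): d=(4,0) top-left  bias=+0
  edge (10, 0)→(10, 4): d=(0,4) right/bottom  bias=-1
    (3,0)@(7, 1): e=[0,4,12] → X  [on edge]
    (4,0)@(9, 1): e=[8,4,4] → X
    (5,0)@(11, 1): e=[16,4,-4] → .
    (3,1)@(7, 3): e=[-8,12,12] → .
    (4,1)@(9, 3): e=[0,12,4] → X  [on edge]
    (5,1)@(11, 3): e=[8,12,-4] → .
    (4,2)@(9, 5): e=[-8,20,4] → .
    (5,2)@(11, 5): e=[0,20,-4] → .  [on edge]
    (6,3)@(13, 7): e=[0,28,-12] → .  [on edge]
    (7,4)@(15, 9): e=[0,36,-20] → .  [on edge]
    (8,5)@(17, 11): e=[0,44,-28] → .  [on edge]
    (9,6)@(19, 13): e=[0,52,-36] → .  [on edge]
    (10,7)@(21, 15): e=[0,60,-44] → .  [on edge]
    (11,8)@(23, 17): e=[0,68,-52] → .  [on edge]
  covered (3 px):
    . . . X X . . . . . . .
    . . . . X . . . . . . .
    . . . . . . . . . . . .
    . . . . . . . . . . . .
    . . . . . . . . . . . .
    . . . . . . . . . . . .
    . . . . . . . . . . . .
    . . . . . . . . . . . .
    . . . . . . . . . . . .

Final: 36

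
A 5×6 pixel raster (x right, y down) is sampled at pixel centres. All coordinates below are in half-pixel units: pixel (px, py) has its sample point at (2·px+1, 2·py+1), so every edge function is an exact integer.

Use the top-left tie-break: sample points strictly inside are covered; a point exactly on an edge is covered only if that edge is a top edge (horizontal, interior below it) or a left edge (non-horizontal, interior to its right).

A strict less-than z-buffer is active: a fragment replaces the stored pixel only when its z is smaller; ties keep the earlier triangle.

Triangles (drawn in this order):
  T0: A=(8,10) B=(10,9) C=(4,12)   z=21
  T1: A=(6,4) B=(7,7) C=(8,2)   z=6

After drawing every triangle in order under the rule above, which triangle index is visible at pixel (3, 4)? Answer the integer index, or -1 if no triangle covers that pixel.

T0:
  degenerate (2·area = 0) — covers nothing
T1:
  2·area = 8  (B↔C swapped to make it positive)
  edge (6, 4)→(8, 2): d=(2,-2) top-left  bias=+0
  edge (8, 2)→(7, 7): d=(-1,5) right/bottom  bias=-1
  edge (7, 7)→(6, 4): d=(-1,-3) top-left  bias=+0
    (2,0)@(5, 1): e=[-8,16,0] → ·  [on edge]
    (4,0)@(9, 1): e=[0,-4,12] → ·  [on edge]
    (3,1)@(7, 3): e=[0,4,4] → █  [on edge]
    (4,1)@(9, 3): e=[4,-6,10] → ·
    (2,2)@(5, 5): e=[0,12,-4] → ·  [on edge]
    (3,2)@(7, 5): e=[4,2,2] → █
    (4,2)@(9, 5): e=[8,-8,8] → ·
    (1,3)@(3, 7): e=[0,20,-12] → ·  [on edge]
    (3,3)@(7, 7): e=[8,0,0] → ·  [on edge]
    (0,4)@(1, 9): e=[0,28,-20] → ·  [on edge]
  covered (2 px):
    · · · · ·
    · · · █ ·
    · · · █ ·
    · · · · ·
    · · · · ·
    · · · · ·

Z-buffer (winner per pixel, '.' = empty):
  . . . . .
  . . . 1 .
  . . . 1 .
  . . . . .
  . . . . .
  . . . . .

Answer: -1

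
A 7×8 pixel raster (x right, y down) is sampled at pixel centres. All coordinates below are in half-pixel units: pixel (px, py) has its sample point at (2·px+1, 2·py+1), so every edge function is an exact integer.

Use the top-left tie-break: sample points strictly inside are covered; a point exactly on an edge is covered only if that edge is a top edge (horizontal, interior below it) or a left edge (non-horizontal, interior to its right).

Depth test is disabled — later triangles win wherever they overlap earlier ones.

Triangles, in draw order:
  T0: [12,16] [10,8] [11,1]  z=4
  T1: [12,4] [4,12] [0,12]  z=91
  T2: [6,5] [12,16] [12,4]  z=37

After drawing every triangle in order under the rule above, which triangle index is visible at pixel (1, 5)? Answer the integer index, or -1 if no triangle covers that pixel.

T0:
  2·area = 22
  edge (12, 16)→(10, 8): d=(-2,-8) top-left  bias=+0
  edge (10, 8)→(11, 1): d=(1,-7) top-left  bias=+0
  edge (11, 1)→(12, 16): d=(1,15) right/bottom  bias=-1
    (5,0)@(11, 1): e=[22,0,0] → .  [on edge]
    (5,1)@(11, 3): e=[18,2,2] → X
    (6,1)@(13, 3): e=[34,16,-28] → .
    (5,2)@(11, 5): e=[14,4,4] → X
    (6,2)@(13, 5): e=[30,18,-26] → .
    (5,3)@(11, 7): e=[10,6,6] → X
    (6,3)@(13, 7): e=[26,20,-24] → .
    (5,4)@(11, 9): e=[6,8,8] → X
    (6,4)@(13, 9): e=[22,22,-22] → .
    (5,5)@(11, 11): e=[2,10,10] → X
    (6,5)@(13, 11): e=[18,24,-20] → .
    (5,6)@(11, 13): e=[-2,12,12] → .
    (4,7)@(9, 15): e=[-22,0,44] → .  [on edge]
  covered (5 px):
    . . . . . . .
    . . . . . X .
    . . . . . X .
    . . . . . X .
    . . . . . X .
    . . . . . X .
    . . . . . . .
    . . . . . . .
T1:
  2·area = 32
  edge (12, 4)→(4, 12): d=(-8,8) right/bottom  bias=-1
  edge (4, 12)→(0, 12): d=(-4,0) right/bottom  bias=-1
  edge (0, 12)→(12, 4): d=(12,-8) top-left  bias=+0
    (6,1)@(13, 3): e=[0,36,-4] → .  [on edge]
    (5,2)@(11, 5): e=[0,28,4] → .  [on edge]
    (4,3)@(9, 7): e=[0,20,12] → .  [on edge]
    (2,4)@(5, 9): e=[16,12,4] → X
    (3,4)@(7, 9): e=[0,12,20] → .  [on edge]
    (1,5)@(3, 11): e=[16,4,12] → X
    (2,5)@(5, 11): e=[0,4,28] → .  [on edge]
    (1,6)@(3, 13): e=[0,-4,36] → .  [on edge]
    (0,7)@(1, 15): e=[0,-12,44] → .  [on edge]
  covered (2 px):
    . . . . . . .
    . . . . . . .
    . . . . . . .
    . . . . . . .
    . . X . . . .
    . X . . . . .
    . . . . . . .
    . . . . . . .
T2:
  2·area = 72  (B↔C swapped to make it positive)
  edge (6, 5)→(12, 4): d=(6,-1) top-left  bias=+0
  edge (12, 4)→(12, 16): d=(0,12) right/bottom  bias=-1
  edge (12, 16)→(6, 5): d=(-6,-11) top-left  bias=+0
    (3,2)@(7, 5): e=[1,60,11] → X
    (4,2)@(9, 5): e=[3,36,33] → X
    (5,2)@(11, 5): e=[5,12,55] → X
    (6,2)@(13, 5): e=[7,-12,77] → .
    (3,3)@(7, 7): e=[13,60,-1] → .
    (4,3)@(9, 7): e=[15,36,21] → X
    (6,3)@(13, 7): e=[19,-12,65] → .
    (4,4)@(9, 9): e=[27,36,9] → X
    (6,4)@(13, 9): e=[31,-12,53] → .
    (4,5)@(9, 11): e=[39,36,-3] → .
    (5,5)@(11, 11): e=[41,12,19] → X
    (6,5)@(13, 11): e=[43,-12,41] → .
  covered (9 px):
    . . . . . . .
    . . . . . . .
    . . . X X X .
    . . . . X X .
    . . . . X X .
    . . . . . X .
    . . . . . X .
    . . . . . . .

Z-buffer (winner per pixel, '.' = empty):
  . . . . . . .
  . . . . . 0 .
  . . . 2 2 2 .
  . . . . 2 2 .
  . . 1 . 2 2 .
  . 1 . . . 2 .
  . . . . . 2 .
  . . . . . . .

Answer: 1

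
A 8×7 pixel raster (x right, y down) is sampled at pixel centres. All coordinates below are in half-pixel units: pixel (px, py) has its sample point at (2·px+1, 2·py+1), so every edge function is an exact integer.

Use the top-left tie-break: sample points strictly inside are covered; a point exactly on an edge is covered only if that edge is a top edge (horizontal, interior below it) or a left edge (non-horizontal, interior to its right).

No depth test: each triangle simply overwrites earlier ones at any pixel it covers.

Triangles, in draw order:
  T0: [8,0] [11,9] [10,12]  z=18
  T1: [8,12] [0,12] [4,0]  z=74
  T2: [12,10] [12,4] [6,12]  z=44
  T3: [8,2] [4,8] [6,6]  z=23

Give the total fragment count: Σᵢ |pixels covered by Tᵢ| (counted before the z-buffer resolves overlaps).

T0:
  2·area = 18
  edge (8, 0)→(11, 9): d=(3,9) right/bottom  bias=-1
  edge (11, 9)→(10, 12): d=(-1,3) right/bottom  bias=-1
  edge (10, 12)→(8, 0): d=(-2,-12) top-left  bias=+0
    (4,1)@(9, 3): e=[0,12,6] → .  [on edge]
    (6,1)@(13, 3): e=[-36,0,54] → .  [on edge]
    (4,2)@(9, 5): e=[6,10,2] → X
    (5,2)@(11, 5): e=[-12,4,26] → .
    (4,3)@(9, 7): e=[12,8,-2] → .
    (5,4)@(11, 9): e=[0,0,18] → .  [on edge]
  covered (1 px):
    . . . . . . . .
    . . . . . . . .
    . . . . X . . .
    . . . . . . . .
    . . . . . . . .
    . . . . . . . .
    . . . . . . . .
T1:
  2·area = 96
  edge (8, 12)→(0, 12): d=(-8,0) right/bottom  bias=-1
  edge (0, 12)→(4, 0): d=(4,-12) top-left  bias=+0
  edge (4, 0)→(8, 12): d=(4,12) right/bottom  bias=-1
    (1,1)@(3, 3): e=[72,0,24] → X  [on edge]
    (2,1)@(5, 3): e=[72,24,0] → .  [on edge]
    (1,2)@(3, 5): e=[56,8,32] → X
    (2,2)@(5, 5): e=[56,32,8] → X
    (3,2)@(7, 5): e=[56,56,-16] → .
    (1,3)@(3, 7): e=[40,16,40] → X
    (3,3)@(7, 7): e=[40,64,-8] → .
    (0,4)@(1, 9): e=[24,0,72] → X  [on edge]
    (3,4)@(7, 9): e=[24,72,0] → .  [on edge]
    (0,5)@(1, 11): e=[8,8,80] → X
    (3,5)@(7, 11): e=[8,80,8] → X
    (4,5)@(9, 11): e=[8,104,-16] → .
  covered (12 px):
    . . . . . . . .
    . X . . . . . .
    . X X . . . . .
    . X X . . . . .
    X X X . . . . .
    X X X X . . . .
    . . . . . . . .
T2:
  2·area = 36  (B↔C swapped to make it positive)
  edge (12, 10)→(6, 12): d=(-6,2) right/bottom  bias=-1
  edge (6, 12)→(12, 4): d=(6,-8) top-left  bias=+0
  edge (12, 4)→(12, 10): d=(0,6) right/bottom  bias=-1
    (5,3)@(11, 7): e=[20,10,6] → X
    (6,3)@(13, 7): e=[16,26,-6] → .
    (4,4)@(9, 9): e=[12,6,18] → X
    (6,4)@(13, 9): e=[4,38,-6] → .
    (7,4)@(15, 9): e=[0,54,-18] → .  [on edge]
    (3,5)@(7, 11): e=[4,2,30] → X
    (4,5)@(9, 11): e=[0,18,18] → .  [on edge]
    (5,5)@(11, 11): e=[-4,34,6] → .
    (1,6)@(3, 13): e=[0,-18,54] → .  [on edge]
    (3,6)@(7, 13): e=[-8,14,30] → .
  covered (4 px):
    . . . . . . . .
    . . . . . . . .
    . . . . . . . .
    . . . . . X . .
    . . . . X X . .
    . . . X . . . .
    . . . . . . . .
T3:
  2·area = 4  (B↔C swapped to make it positive)
  edge (8, 2)→(6, 6): d=(-2,4) right/bottom  bias=-1
  edge (6, 6)→(4, 8): d=(-2,2) right/bottom  bias=-1
  edge (4, 8)→(8, 2): d=(4,-6) top-left  bias=+0
    (5,0)@(11, 1): e=[-10,0,14] → .  [on edge]
    (4,1)@(9, 3): e=[-6,0,10] → .  [on edge]
    (3,2)@(7, 5): e=[-2,0,6] → .  [on edge]
    (2,3)@(5, 7): e=[2,0,2] → .  [on edge]
    (1,4)@(3, 9): e=[6,0,-2] → .  [on edge]
    (0,5)@(1, 11): e=[10,0,-6] → .  [on edge]
  covered (0 px):
    . . . . . . . .
    . . . . . . . .
    . . . . . . . .
    . . . . . . . .
    . . . . . . . .
    . . . . . . . .
    . . . . . . . .

Final: 17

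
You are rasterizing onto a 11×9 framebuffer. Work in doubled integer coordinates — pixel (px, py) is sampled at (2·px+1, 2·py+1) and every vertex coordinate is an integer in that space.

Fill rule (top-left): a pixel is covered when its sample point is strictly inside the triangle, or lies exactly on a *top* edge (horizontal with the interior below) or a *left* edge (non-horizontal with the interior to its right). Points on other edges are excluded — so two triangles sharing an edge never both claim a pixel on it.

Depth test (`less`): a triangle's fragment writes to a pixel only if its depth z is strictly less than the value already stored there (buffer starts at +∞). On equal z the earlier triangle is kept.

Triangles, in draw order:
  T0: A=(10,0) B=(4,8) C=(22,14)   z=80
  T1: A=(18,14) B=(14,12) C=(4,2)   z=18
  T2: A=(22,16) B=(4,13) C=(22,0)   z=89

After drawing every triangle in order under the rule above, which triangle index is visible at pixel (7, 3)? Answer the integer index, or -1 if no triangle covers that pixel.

T0:
  2·area = 180  (B↔C swapped to make it positive)
  edge (10, 0)→(22, 14): d=(12,14) right/bottom  bias=-1
  edge (22, 14)→(4, 8): d=(-18,-6) top-left  bias=+0
  edge (4, 8)→(10, 0): d=(6,-8) top-left  bias=+0
    (4,1)@(9, 3): e=[50,120,10] → #
    (5,1)@(11, 3): e=[22,132,26] → #
    (6,1)@(13, 3): e=[-6,144,42] → ·
    (3,2)@(7, 5): e=[102,72,6] → #
    (6,2)@(13, 5): e=[18,108,54] → #
    (7,2)@(15, 5): e=[-10,120,70] → ·
    (0,3)@(1, 7): e=[210,0,-30] → ·  [on edge]
    (2,3)@(5, 7): e=[154,24,2] → #
    (7,3)@(15, 7): e=[14,84,82] → #
    (8,3)@(17, 7): e=[-14,96,98] → ·
    (2,4)@(5, 9): e=[178,-12,14] → ·
    (3,4)@(7, 9): e=[150,0,30] → #  [on edge]
    (6,5)@(13, 11): e=[90,0,90] → #  [on edge]
    (9,6)@(19, 13): e=[30,0,150] → #  [on edge]
  covered (24 px):
    · · · · · · · · · · ·
    · · · · # # · · · · ·
    · · · # # # # · · · ·
    · · # # # # # # · · ·
    · · · # # # # # # · ·
    · · · · · · # # # # ·
    · · · · · · · · · # #
    · · · · · · · · · · ·
    · · · · · · · · · · ·
T1:
  2·area = 20
  edge (18, 14)→(14, 12): d=(-4,-2) top-left  bias=+0
  edge (14, 12)→(4, 2): d=(-10,-10) top-left  bias=+0
  edge (4, 2)→(18, 14): d=(14,12) right/bottom  bias=-1
    (1,0)@(3, 1): e=[22,0,-2] → ·  [on edge]
    (2,1)@(5, 3): e=[18,0,2] → #  [on edge]
    (3,1)@(7, 3): e=[22,20,-22] → ·
    (2,2)@(5, 5): e=[10,-20,30] → ·
    (3,2)@(7, 5): e=[14,0,6] → #  [on edge]
    (4,2)@(9, 5): e=[18,20,-18] → ·
    (3,3)@(7, 7): e=[6,-20,34] → ·
    (4,3)@(9, 7): e=[10,0,10] → #  [on edge]
    (5,3)@(11, 7): e=[14,20,-14] → ·
    (4,4)@(9, 9): e=[2,-20,38] → ·
    (5,4)@(11, 9): e=[6,0,14] → #  [on edge]
    (6,4)@(13, 9): e=[10,20,-10] → ·
    (6,5)@(13, 11): e=[2,0,18] → #  [on edge]
    (7,6)@(15, 13): e=[-2,0,22] → ·  [on edge]
    (8,7)@(17, 15): e=[-6,0,26] → ·  [on edge]
    (9,8)@(19, 17): e=[-10,0,30] → ·  [on edge]
  covered (5 px):
    · · · · · · · · · · ·
    · · # · · · · · · · ·
    · · · # · · · · · · ·
    · · · · # · · · · · ·
    · · · · · # · · · · ·
    · · · · · · # · · · ·
    · · · · · · · · · · ·
    · · · · · · · · · · ·
    · · · · · · · · · · ·
T2:
  2·area = 288
  edge (22, 16)→(4, 13): d=(-18,-3) top-left  bias=+0
  edge (4, 13)→(22, 0): d=(18,-13) top-left  bias=+0
  edge (22, 0)→(22, 16): d=(0,16) right/bottom  bias=-1
    (10,0)@(21, 1): e=[267,5,16] → #
    (9,1)@(19, 3): e=[225,15,48] → #
    (8,2)@(17, 5): e=[183,25,80] → #
    (6,3)@(13, 7): e=[135,9,144] → #
    (7,3)@(15, 7): e=[141,35,112] → #
    (5,4)@(11, 9): e=[93,19,176] → #
    (3,5)@(7, 11): e=[45,3,240] → #
    (4,5)@(9, 11): e=[51,29,208] → #
    (2,6)@(5, 13): e=[3,13,272] → #
    (2,7)@(5, 15): e=[-33,49,272] → ·
    (3,7)@(7, 15): e=[-27,75,240] → ·
    (4,7)@(9, 15): e=[-21,101,208] → ·
  covered (37 px):
    · · · · · · · · · · #
    · · · · · · · · · # #
    · · · · · · · · # # #
    · · · · · · # # # # #
    · · · · · # # # # # #
    · · · # # # # # # # #
    · · # # # # # # # # #
    · · · · · · · · # # #
    · · · · · · · · · · ·

Z-buffer (winner per pixel, '.' = empty):
  . . . . . . . . . . 2
  . . 1 . 0 0 . . . 2 2
  . . . 1 0 0 0 . 2 2 2
  . . 0 0 1 0 0 0 2 2 2
  . . . 0 0 1 0 0 0 2 2
  . . . 2 2 2 1 0 0 0 2
  . . 2 2 2 2 2 2 2 0 0
  . . . . . . . . 2 2 2
  . . . . . . . . . . .

Answer: 0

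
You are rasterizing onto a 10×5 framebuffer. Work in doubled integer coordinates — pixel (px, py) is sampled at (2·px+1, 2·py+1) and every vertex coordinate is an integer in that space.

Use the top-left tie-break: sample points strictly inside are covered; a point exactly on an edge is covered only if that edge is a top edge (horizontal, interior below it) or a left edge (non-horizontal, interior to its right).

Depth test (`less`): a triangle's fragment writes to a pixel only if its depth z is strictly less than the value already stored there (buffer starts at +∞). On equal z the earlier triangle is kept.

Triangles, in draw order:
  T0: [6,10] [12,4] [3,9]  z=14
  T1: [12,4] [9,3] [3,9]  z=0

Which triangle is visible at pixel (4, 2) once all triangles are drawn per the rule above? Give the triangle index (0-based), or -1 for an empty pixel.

T0:
  2·area = 24  (B↔C swapped to make it positive)
  edge (6, 10)→(3, 9): d=(-3,-1) top-left  bias=+0
  edge (3, 9)→(12, 4): d=(9,-5) top-left  bias=+0
  edge (12, 4)→(6, 10): d=(-6,6) right/bottom  bias=-1
    (7,0)@(15, 1): e=[36,-12,0] → .  [on edge]
    (6,1)@(13, 3): e=[28,-4,0] → .  [on edge]
    (5,2)@(11, 5): e=[20,4,0] → .  [on edge]
    (3,3)@(7, 7): e=[10,2,12] → X
    (4,3)@(9, 7): e=[12,12,0] → .  [on edge]
    (1,4)@(3, 9): e=[0,0,24] → X  [on edge]
    (2,4)@(5, 9): e=[2,10,12] → X
    (3,4)@(7, 9): e=[4,20,0] → .  [on edge]
  covered (3 px):
    . . . . . . . . . .
    . . . . . . . . . .
    . . . . . . . . . .
    . . . X . . . . . .
    . X X . . . . . . .
T1:
  2·area = 24  (B↔C swapped to make it positive)
  edge (12, 4)→(3, 9): d=(-9,5) right/bottom  bias=-1
  edge (3, 9)→(9, 3): d=(6,-6) top-left  bias=+0
  edge (9, 3)→(12, 4): d=(3,1) right/bottom  bias=-1
    (1,0)@(3, 1): e=[72,-48,0] → .  [on edge]
    (5,0)@(11, 1): e=[32,0,-8] → .  [on edge]
    (4,1)@(9, 3): e=[24,0,0] → .  [on edge]
    (3,2)@(7, 5): e=[16,0,8] → X  [on edge]
    (4,2)@(9, 5): e=[6,12,6] → X
    (5,2)@(11, 5): e=[-4,24,4] → .
    (7,2)@(15, 5): e=[-24,48,0] → .  [on edge]
    (2,3)@(5, 7): e=[8,0,16] → X  [on edge]
    (3,3)@(7, 7): e=[-2,12,14] → .
    (4,3)@(9, 7): e=[-12,24,12] → .
    (1,4)@(3, 9): e=[0,0,24] → .  [on edge]
    (2,4)@(5, 9): e=[-10,12,22] → .
  covered (3 px):
    . . . . . . . . . .
    . . . . . . . . . .
    . . . X X . . . . .
    . . X . . . . . . .
    . . . . . . . . . .

Z-buffer (winner per pixel, '.' = empty):
  . . . . . . . . . .
  . . . . . . . . . .
  . . . 1 1 . . . . .
  . . 1 0 . . . . . .
  . 0 0 . . . . . . .

Final: 1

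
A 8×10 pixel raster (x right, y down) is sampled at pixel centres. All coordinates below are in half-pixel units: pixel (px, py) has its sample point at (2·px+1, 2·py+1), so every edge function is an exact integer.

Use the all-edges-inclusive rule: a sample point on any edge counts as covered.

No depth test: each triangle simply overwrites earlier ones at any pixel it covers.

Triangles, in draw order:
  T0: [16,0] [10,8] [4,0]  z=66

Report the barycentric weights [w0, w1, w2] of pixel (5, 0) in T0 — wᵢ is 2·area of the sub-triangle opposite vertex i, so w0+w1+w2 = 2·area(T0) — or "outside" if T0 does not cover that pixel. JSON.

T0:
  2·area = 96
  edge (16, 0)→(10, 8): d=(-6,8) inclusive
  edge (10, 8)→(4, 0): d=(-6,-8) inclusive
  edge (4, 0)→(16, 0): d=(12,0) inclusive
    (2,0)@(5, 1): e=[82,2,12] → #
    (3,0)@(7, 1): e=[66,18,12] → #
    (4,0)@(9, 1): e=[50,34,12] → #
    (5,0)@(11, 1): e=[34,50,12] → #
    (6,0)@(13, 1): e=[18,66,12] → #
    (7,0)@(15, 1): e=[2,82,12] → #
    (2,1)@(5, 3): e=[70,-10,36] → ·
    (3,1)@(7, 3): e=[54,6,36] → #
    (7,1)@(15, 3): e=[-10,70,36] → ·
    (3,2)@(7, 5): e=[42,-6,60] → ·
    (4,2)@(9, 5): e=[26,10,60] → #
    (6,2)@(13, 5): e=[-6,42,60] → ·
  covered (12 px):
    · · # # # # # #
    · · · # # # # ·
    · · · · # # · ·
    · · · · · · · ·
    · · · · · · · ·
    · · · · · · · ·
    · · · · · · · ·
    · · · · · · · ·
    · · · · · · · ·
    · · · · · · · ·

Final: [50,12,34]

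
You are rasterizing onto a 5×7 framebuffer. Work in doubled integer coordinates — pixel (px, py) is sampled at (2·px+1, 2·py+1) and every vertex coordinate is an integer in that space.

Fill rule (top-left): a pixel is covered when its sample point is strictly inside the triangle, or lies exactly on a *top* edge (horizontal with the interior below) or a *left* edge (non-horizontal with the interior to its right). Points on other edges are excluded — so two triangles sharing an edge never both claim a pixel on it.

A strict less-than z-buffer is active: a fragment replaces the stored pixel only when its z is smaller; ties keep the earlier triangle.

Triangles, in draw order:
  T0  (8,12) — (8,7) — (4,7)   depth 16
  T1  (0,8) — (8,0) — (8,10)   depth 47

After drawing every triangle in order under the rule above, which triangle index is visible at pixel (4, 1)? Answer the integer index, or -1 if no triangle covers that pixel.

T0:
  2·area = 20  (B↔C swapped to make it positive)
  edge (8, 12)→(4, 7): d=(-4,-5) top-left  bias=+0
  edge (4, 7)→(8, 7): d=(4,0) top-left  bias=+0
  edge (8, 7)→(8, 12): d=(0,5) right/bottom  bias=-1
    (0,3)@(1, 7): e=[-15,0,35] → ·  [on edge]
    (1,3)@(3, 7): e=[-5,0,25] → ·  [on edge]
    (2,3)@(5, 7): e=[5,0,15] → █  [on edge]
    (3,3)@(7, 7): e=[15,0,5] → █  [on edge]
    (4,3)@(9, 7): e=[25,0,-5] → ·  [on edge]
    (2,4)@(5, 9): e=[-3,8,15] → ·
    (3,4)@(7, 9): e=[7,8,5] → █
    (4,4)@(9, 9): e=[17,8,-5] → ·
    (3,5)@(7, 11): e=[-1,16,5] → ·
  covered (3 px):
    · · · · ·
    · · · · ·
    · · · · ·
    · · █ █ ·
    · · · █ ·
    · · · · ·
    · · · · ·
T1:
  2·area = 80
  edge (0, 8)→(8, 0): d=(8,-8) top-left  bias=+0
  edge (8, 0)→(8, 10): d=(0,10) right/bottom  bias=-1
  edge (8, 10)→(0, 8): d=(-8,-2) top-left  bias=+0
    (3,0)@(7, 1): e=[0,10,70] → █  [on edge]
    (4,0)@(9, 1): e=[16,-10,74] → ·
    (2,1)@(5, 3): e=[0,30,50] → █  [on edge]
    (4,1)@(9, 3): e=[32,-10,58] → ·
    (1,2)@(3, 5): e=[0,50,30] → █  [on edge]
    (4,2)@(9, 5): e=[48,-10,42] → ·
    (0,3)@(1, 7): e=[0,70,10] → █  [on edge]
    (4,3)@(9, 7): e=[64,-10,26] → ·
    (0,4)@(1, 9): e=[16,70,-6] → ·
    (1,4)@(3, 9): e=[32,50,-2] → ·
    (2,4)@(5, 9): e=[48,30,2] → █
    (4,4)@(9, 9): e=[80,-10,10] → ·
  covered (12 px):
    · · · █ ·
    · · █ █ ·
    · █ █ █ ·
    █ █ █ █ ·
    · · █ █ ·
    · · · · ·
    · · · · ·

Z-buffer (winner per pixel, '.' = empty):
  . . . 1 .
  . . 1 1 .
  . 1 1 1 .
  1 1 0 0 .
  . . 1 0 .
  . . . . .
  . . . . .

Final: -1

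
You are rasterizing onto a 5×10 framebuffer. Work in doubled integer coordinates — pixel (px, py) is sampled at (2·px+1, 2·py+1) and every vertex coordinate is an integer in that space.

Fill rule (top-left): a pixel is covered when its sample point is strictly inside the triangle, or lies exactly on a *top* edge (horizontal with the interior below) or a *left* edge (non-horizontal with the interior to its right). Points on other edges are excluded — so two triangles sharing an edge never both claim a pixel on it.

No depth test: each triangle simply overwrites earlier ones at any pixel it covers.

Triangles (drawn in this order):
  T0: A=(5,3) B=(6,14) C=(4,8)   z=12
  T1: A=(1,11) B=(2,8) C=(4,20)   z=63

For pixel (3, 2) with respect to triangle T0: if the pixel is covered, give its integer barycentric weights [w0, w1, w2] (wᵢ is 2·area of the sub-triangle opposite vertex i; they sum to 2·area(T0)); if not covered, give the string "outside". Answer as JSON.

T0:
  2·area = 16
  edge (5, 3)→(6, 14): d=(1,11) right/bottom  bias=-1
  edge (6, 14)→(4, 8): d=(-2,-6) top-left  bias=+0
  edge (4, 8)→(5, 3): d=(1,-5) top-left  bias=+0
    (2,1)@(5, 3): e=[0,16,0] → ·  [on edge]
    (1,2)@(3, 5): e=[24,0,-8] → ·  [on edge]
    (2,2)@(5, 5): e=[2,12,2] → #
    (3,2)@(7, 5): e=[-20,24,12] → ·
    (2,3)@(5, 7): e=[4,8,4] → #
    (3,3)@(7, 7): e=[-18,20,14] → ·
    (2,4)@(5, 9): e=[6,4,6] → #
    (3,4)@(7, 9): e=[-16,16,16] → ·
    (2,5)@(5, 11): e=[8,0,8] → #  [on edge]
    (3,5)@(7, 11): e=[-14,12,18] → ·
    (1,6)@(3, 13): e=[32,-16,0] → ·  [on edge]
    (2,6)@(5, 13): e=[10,-4,10] → ·
    (3,8)@(7, 17): e=[-8,0,24] → ·  [on edge]
  covered (4 px):
    · · · · ·
    · · · · ·
    · · # · ·
    · · # · ·
    · · # · ·
    · · # · ·
    · · · · ·
    · · · · ·
    · · · · ·
    · · · · ·
T1:
  2·area = 18
  edge (1, 11)→(2, 8): d=(1,-3) top-left  bias=+0
  edge (2, 8)→(4, 20): d=(2,12) right/bottom  bias=-1
  edge (4, 20)→(1, 11): d=(-3,-9) top-left  bias=+0
    (1,2)@(3, 5): e=[0,-18,36] → ·  [on edge]
    (0,5)@(1, 11): e=[0,18,0] → #  [on edge]
    (1,5)@(3, 11): e=[6,-6,18] → ·
    (0,6)@(1, 13): e=[2,22,-6] → ·
    (1,7)@(3, 15): e=[10,2,6] → #
    (2,7)@(5, 15): e=[16,-22,24] → ·
    (1,8)@(3, 17): e=[12,6,0] → #  [on edge]
    (2,8)@(5, 17): e=[18,-18,18] → ·
    (1,9)@(3, 19): e=[14,10,-6] → ·
  covered (3 px):
    · · · · ·
    · · · · ·
    · · · · ·
    · · · · ·
    · · · · ·
    # · · · ·
    · · · · ·
    · # · · ·
    · # · · ·
    · · · · ·

Final: "outside"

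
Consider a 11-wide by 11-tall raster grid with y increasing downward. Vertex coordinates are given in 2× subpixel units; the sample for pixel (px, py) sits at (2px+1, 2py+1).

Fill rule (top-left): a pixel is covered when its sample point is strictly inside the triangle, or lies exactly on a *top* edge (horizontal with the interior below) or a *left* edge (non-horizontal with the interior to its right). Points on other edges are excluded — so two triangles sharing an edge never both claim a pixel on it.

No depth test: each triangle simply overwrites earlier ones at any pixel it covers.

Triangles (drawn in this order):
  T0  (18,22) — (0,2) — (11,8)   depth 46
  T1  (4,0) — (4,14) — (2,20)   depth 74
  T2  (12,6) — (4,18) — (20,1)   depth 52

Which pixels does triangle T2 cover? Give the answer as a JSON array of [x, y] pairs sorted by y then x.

T0:
  2·area = 112
  edge (18, 22)→(0, 2): d=(-18,-20) top-left  bias=+0
  edge (0, 2)→(11, 8): d=(11,6) right/bottom  bias=-1
  edge (11, 8)→(18, 22): d=(7,14) right/bottom  bias=-1
    (0,1)@(1, 3): e=[2,5,105] → #
    (1,1)@(3, 3): e=[42,-7,77] → ·
    (0,2)@(1, 5): e=[-34,27,119] → ·
    (1,2)@(3, 5): e=[6,15,91] → #
    (2,2)@(5, 5): e=[46,3,63] → #
    (3,2)@(7, 5): e=[86,-9,35] → ·
    (1,3)@(3, 7): e=[-30,37,105] → ·
    (2,3)@(5, 7): e=[10,25,77] → #
    (3,3)@(7, 7): e=[50,13,49] → #
    (4,3)@(9, 7): e=[90,1,21] → #
    (5,3)@(11, 7): e=[130,-11,-7] → ·
    (2,4)@(5, 9): e=[-26,47,91] → ·
  covered (15 px):
    · · · · · · · · · · ·
    # · · · · · · · · · ·
    · # # · · · · · · · ·
    · · # # # · · · · · ·
    · · · # # # · · · · ·
    · · · · # # · · · · ·
    · · · · · # # · · · ·
    · · · · · · # · · · ·
    · · · · · · · # · · ·
    · · · · · · · · · · ·
    · · · · · · · · · · ·
T1:
  2·area = 28
  edge (4, 0)→(4, 14): d=(0,14) right/bottom  bias=-1
  edge (4, 14)→(2, 20): d=(-2,6) right/bottom  bias=-1
  edge (2, 20)→(4, 0): d=(2,-20) top-left  bias=+0
    (3,2)@(7, 5): e=[-42,0,70] → ·  [on edge]
    (1,5)@(3, 11): e=[14,12,2] → #
    (2,5)@(5, 11): e=[-14,0,42] → ·  [on edge]
    (1,6)@(3, 13): e=[14,8,6] → #
    (2,6)@(5, 13): e=[-14,-4,46] → ·
    (1,7)@(3, 15): e=[14,4,10] → #
    (2,7)@(5, 15): e=[-14,-8,50] → ·
    (1,8)@(3, 17): e=[14,0,14] → ·  [on edge]
  covered (3 px):
    · · · · · · · · · · ·
    · · · · · · · · · · ·
    · · · · · · · · · · ·
    · · · · · · · · · · ·
    · · · · · · · · · · ·
    · # · · · · · · · · ·
    · # · · · · · · · · ·
    · # · · · · · · · · ·
    · · · · · · · · · · ·
    · · · · · · · · · · ·
    · · · · · · · · · · ·
T2:
  2·area = 56  (B↔C swapped to make it positive)
  edge (12, 6)→(20, 1): d=(8,-5) top-left  bias=+0
  edge (20, 1)→(4, 18): d=(-16,17) right/bottom  bias=-1
  edge (4, 18)→(12, 6): d=(8,-12) top-left  bias=+0
    (8,1)@(17, 3): e=[1,19,36] → #
    (9,1)@(19, 3): e=[11,-15,60] → ·
    (7,2)@(15, 5): e=[7,21,28] → #
    (8,2)@(17, 5): e=[17,-13,52] → ·
    (6,3)@(13, 7): e=[13,23,20] → #
    (7,3)@(15, 7): e=[23,-11,44] → ·
    (5,4)@(11, 9): e=[19,25,12] → #
    (6,4)@(13, 9): e=[29,-9,36] → ·
    (4,5)@(9, 11): e=[25,27,4] → #
    (5,5)@(11, 11): e=[35,-7,28] → ·
    (4,6)@(9, 13): e=[41,-5,20] → ·
  covered (5 px):
    · · · · · · · · · · ·
    · · · · · · · · # · ·
    · · · · · · · # · · ·
    · · · · · · # · · · ·
    · · · · · # · · · · ·
    · · · · # · · · · · ·
    · · · · · · · · · · ·
    · · · · · · · · · · ·
    · · · · · · · · · · ·
    · · · · · · · · · · ·
    · · · · · · · · · · ·

Answer: [[8,1],[7,2],[6,3],[5,4],[4,5]]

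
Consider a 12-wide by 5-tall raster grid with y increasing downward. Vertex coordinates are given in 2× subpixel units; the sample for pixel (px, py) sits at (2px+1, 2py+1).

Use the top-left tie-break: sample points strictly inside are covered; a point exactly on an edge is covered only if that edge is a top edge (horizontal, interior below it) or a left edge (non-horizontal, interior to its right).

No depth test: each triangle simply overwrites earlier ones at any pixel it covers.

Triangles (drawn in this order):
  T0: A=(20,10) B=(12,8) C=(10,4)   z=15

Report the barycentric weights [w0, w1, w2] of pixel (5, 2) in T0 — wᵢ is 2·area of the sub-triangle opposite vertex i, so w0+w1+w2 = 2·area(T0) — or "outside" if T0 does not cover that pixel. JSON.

T0:
  2·area = 28
  edge (20, 10)→(12, 8): d=(-8,-2) top-left  bias=+0
  edge (12, 8)→(10, 4): d=(-2,-4) top-left  bias=+0
  edge (10, 4)→(20, 10): d=(10,6) right/bottom  bias=-1
    (2,0)@(5, 1): e=[42,-14,0] → ·  [on edge]
    (5,2)@(11, 5): e=[22,2,4] → #
    (6,2)@(13, 5): e=[26,10,-8] → ·
    (5,3)@(11, 7): e=[6,-2,24] → ·
    (6,3)@(13, 7): e=[10,6,12] → #
    (7,3)@(15, 7): e=[14,14,0] → ·  [on edge]
    (6,4)@(13, 9): e=[-6,2,32] → ·
    (8,4)@(17, 9): e=[2,18,8] → #
    (9,4)@(19, 9): e=[6,26,-4] → ·
  covered (3 px):
    · · · · · · · · · · · ·
    · · · · · · · · · · · ·
    · · · · · # · · · · · ·
    · · · · · · # · · · · ·
    · · · · · · · · # · · ·

Result: [2,4,22]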